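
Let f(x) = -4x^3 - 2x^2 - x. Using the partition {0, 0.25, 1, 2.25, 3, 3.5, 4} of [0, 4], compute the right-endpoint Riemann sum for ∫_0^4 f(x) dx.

-420.28125

Subinterval widths: 0.25, 0.75, 1.25, 0.75, 0.5, 0.5.
Right endpoints: 0.25, 1, 2.25, 3, 3.5, 4.
f(0.25) = -0.4375, f(1) = -7, f(2.25) = -57.9375, f(3) = -129, f(3.5) = -199.5, f(4) = -292.
Sum = Σ Δx_i · f(x_i).
Sum = -420.28125.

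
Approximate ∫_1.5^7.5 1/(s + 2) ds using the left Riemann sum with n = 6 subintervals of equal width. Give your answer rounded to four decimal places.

1.0946

Δs = (7.5 − 1.5)/6 = 1.
Left endpoints: 1.5, 2.5, 3.5, 4.5, 5.5, 6.5.
f(1.5) = 2/7, f(2.5) = 2/9, f(3.5) = 2/11, f(4.5) = 2/13, f(5.5) = 2/15, f(6.5) = 2/17.
Sum = Δs · [f(1.5) + f(2.5) + f(3.5) + ...].
Sum ≈ 1.0946.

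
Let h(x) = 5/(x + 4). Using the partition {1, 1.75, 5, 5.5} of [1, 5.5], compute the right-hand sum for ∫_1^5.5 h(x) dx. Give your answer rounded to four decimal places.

2.7209

Subinterval widths: 0.75, 3.25, 0.5.
Right endpoints: 1.75, 5, 5.5.
h(1.75) = 20/23, h(5) = 5/9, h(5.5) = 10/19.
Sum = Σ Δx_i · h(x_i).
Sum ≈ 2.7209.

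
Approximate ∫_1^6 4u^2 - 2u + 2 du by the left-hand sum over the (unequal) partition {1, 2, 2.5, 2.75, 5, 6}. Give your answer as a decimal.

Subinterval widths: 1, 0.5, 0.25, 2.25, 1.
Left endpoints: 1, 2, 2.5, 2.75, 5.
f(1) = 4, f(2) = 14, f(2.5) = 22, f(2.75) = 26.75, f(5) = 92.
Sum = Σ Δu_i · f(u_i).
Sum = 168.6875.

168.6875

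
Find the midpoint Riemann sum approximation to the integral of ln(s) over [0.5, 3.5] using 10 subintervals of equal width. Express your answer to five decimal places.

Δs = (3.5 − 0.5)/10 = 0.3.
Midpoints: 0.65, 0.95, 1.25, 1.55, 1.85, 2.15, 2.45, 2.75, 3.05, 3.35.
f(0.65) ≈ -0.43078, f(0.95) ≈ -0.05129, f(1.25) ≈ 0.22314, f(1.55) ≈ 0.43825, f(1.85) ≈ 0.61519, f(2.15) ≈ 0.76547, f(2.45) ≈ 0.89609, f(2.75) ≈ 1.01160, f(3.05) ≈ 1.11514, f(3.35) ≈ 1.20896.
Sum = Δs · [f(0.65) + f(0.95) + f(1.25) + ...].
Sum ≈ 1.73753.

1.73753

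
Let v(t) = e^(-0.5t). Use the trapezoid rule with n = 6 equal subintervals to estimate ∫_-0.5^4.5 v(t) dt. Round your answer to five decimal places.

2.39126

Δt = (4.5 − (-0.5))/6 = 5/6.
v(-0.5) ≈ 1.28403, v(1/3) ≈ 0.84648, v(7/6) ≈ 0.55804, v(2) ≈ 0.36788, v(17/6) ≈ 0.24252, v(11/3) ≈ 0.15988, v(4.5) ≈ 0.10540.
T_6 = (Δt/2)·[v(t_0) + 2v(t_1) + ... + 2v(t_{5}) + v(t_6)].
Sum ≈ 2.39126.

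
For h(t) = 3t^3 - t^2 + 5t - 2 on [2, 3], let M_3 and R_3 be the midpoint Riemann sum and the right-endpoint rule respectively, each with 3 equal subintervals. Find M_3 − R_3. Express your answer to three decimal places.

-10.097

M_3 ≈ 52.71759.
R_3 ≈ 62.81481.
M_3 − R_3 ≈ -10.097.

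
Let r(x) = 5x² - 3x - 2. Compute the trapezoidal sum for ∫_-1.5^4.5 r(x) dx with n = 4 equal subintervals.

129.75

Δx = (4.5 − (-1.5))/4 = 1.5.
r(-1.5) = 13.75, r(0) = -2, r(1.5) = 4.75, r(3) = 34, r(4.5) = 85.75.
T_4 = (Δx/2)·[r(x_0) + 2r(x_1) + 2r(x_2) + 2r(x_3) + r(x_4)].
Sum = 129.75.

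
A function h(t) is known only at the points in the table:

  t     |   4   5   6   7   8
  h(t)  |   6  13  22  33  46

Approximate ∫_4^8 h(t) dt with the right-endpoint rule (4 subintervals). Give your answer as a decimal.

Δt = 1.
Sum = 1·[13 + 22 + 33 + 46] = 114.

114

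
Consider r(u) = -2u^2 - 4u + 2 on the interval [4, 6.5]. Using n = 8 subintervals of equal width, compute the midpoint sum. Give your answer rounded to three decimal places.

-187.876

Δu = (6.5 − 4)/8 = 0.3125.
Midpoints: 4.15625, 4.46875, 4.78125, 5.09375, 5.40625, 5.71875, 6.03125, 6.34375.
r(4.15625) = -25177/512, r(4.46875) = -28577/512, r(4.78125) = -32177/512, r(5.09375) = -35977/512, r(5.40625) = -39977/512, r(5.71875) = -44177/512, r(6.03125) = -48577/512, r(6.34375) = -53177/512.
Sum = Δu · [r(4.15625) + r(4.46875) + r(4.78125) + ...].
Sum ≈ -187.876.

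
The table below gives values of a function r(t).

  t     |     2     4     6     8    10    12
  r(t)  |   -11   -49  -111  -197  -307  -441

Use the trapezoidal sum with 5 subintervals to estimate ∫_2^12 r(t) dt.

Δt = 2.
T_5 = (2/2)·[(-11) + 2·(-49) + 2·(-111) + 2·(-197) + 2·(-307) + (-441)] = -1780.

-1780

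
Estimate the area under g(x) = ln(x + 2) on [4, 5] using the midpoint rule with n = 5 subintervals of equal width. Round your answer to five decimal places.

1.87085

Δx = (5 − 4)/5 = 0.2.
Midpoints: 4.1, 4.3, 4.5, 4.7, 4.9.
g(4.1) ≈ 1.80829, g(4.3) ≈ 1.84055, g(4.5) ≈ 1.87180, g(4.7) ≈ 1.90211, g(4.9) ≈ 1.93152.
Sum = Δx · [g(4.1) + g(4.3) + g(4.5) + g(4.7) + g(4.9)].
Sum ≈ 1.87085.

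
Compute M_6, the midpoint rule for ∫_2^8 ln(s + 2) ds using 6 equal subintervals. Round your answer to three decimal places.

11.487

Δs = (8 − 2)/6 = 1.
Midpoints: 2.5, 3.5, 4.5, 5.5, 6.5, 7.5.
f(2.5) ≈ 1.504, f(3.5) ≈ 1.705, f(4.5) ≈ 1.872, f(5.5) ≈ 2.015, f(6.5) ≈ 2.140, f(7.5) ≈ 2.251.
Sum = Δs · [f(2.5) + f(3.5) + f(4.5) + ...].
Sum ≈ 11.487.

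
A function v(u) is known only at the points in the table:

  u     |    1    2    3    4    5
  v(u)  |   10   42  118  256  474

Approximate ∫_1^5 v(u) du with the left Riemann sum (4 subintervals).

426

Δu = 1.
Sum = 1·[10 + 42 + 118 + 256] = 426.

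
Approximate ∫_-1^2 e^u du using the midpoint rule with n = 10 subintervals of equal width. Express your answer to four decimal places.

Δu = (2 − (-1))/10 = 0.3.
Midpoints: -0.85, -0.55, -0.25, 0.05, 0.35, 0.65, 0.95, 1.25, 1.55, 1.85.
f(-0.85) ≈ 0.4274, f(-0.55) ≈ 0.5769, f(-0.25) ≈ 0.7788, f(0.05) ≈ 1.0513, f(0.35) ≈ 1.4191, f(0.65) ≈ 1.9155, f(0.95) ≈ 2.5857, f(1.25) ≈ 3.4903, f(1.55) ≈ 4.7115, f(1.85) ≈ 6.3598.
Sum = Δu · [f(-0.85) + f(-0.55) + f(-0.25) + ...].
Sum ≈ 6.9949.

6.9949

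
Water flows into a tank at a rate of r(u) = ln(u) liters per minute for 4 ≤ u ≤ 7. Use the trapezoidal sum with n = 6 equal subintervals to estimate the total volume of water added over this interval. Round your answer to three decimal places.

Δu = (7 − 4)/6 = 0.5.
r(4) ≈ 1.386, r(4.5) ≈ 1.504, r(5) ≈ 1.609, r(5.5) ≈ 1.705, r(6) ≈ 1.792, r(6.5) ≈ 1.872, r(7) ≈ 1.946.
T_6 = (Δu/2)·[r(u_0) + 2r(u_1) + ... + 2r(u_{5}) + r(u_6)].
Sum ≈ 5.074.

5.074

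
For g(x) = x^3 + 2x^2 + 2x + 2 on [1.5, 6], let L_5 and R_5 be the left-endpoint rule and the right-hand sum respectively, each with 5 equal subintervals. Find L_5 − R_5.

L_5 = 385.1775.
R_5 = 645.39.
L_5 − R_5 = -260.2125.

-260.2125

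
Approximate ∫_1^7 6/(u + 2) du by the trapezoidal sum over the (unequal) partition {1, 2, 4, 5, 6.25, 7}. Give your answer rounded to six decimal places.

Subinterval widths: 1, 2, 1, 1.25, 0.75.
f(1) = 2, f(2) = 1.5, f(4) = 1, f(5) = 6/7, f(6.25) = 8/11, f(7) = 2/3.
On each subinterval the trapezoid contributes (Δu_i/2)·[f(u_{i-1}) + f(u_i)].
Sum ≈ 6.691558.

6.691558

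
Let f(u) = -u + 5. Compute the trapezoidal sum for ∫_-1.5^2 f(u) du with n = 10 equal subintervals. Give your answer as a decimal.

Δu = (2 − (-1.5))/10 = 0.35.
f(-1.5) = 6.5, f(-1.15) = 6.15, f(-0.8) = 5.8, f(-0.45) = 5.45, f(-0.1) = 5.1, f(0.25) = 4.75, f(0.6) = 4.4, f(0.95) = 4.05, f(1.3) = 3.7, f(1.65) = 3.35, f(2) = 3.
T_10 = (Δu/2)·[f(u_0) + 2f(u_1) + ... + 2f(u_{9}) + f(u_10)].
Sum = 16.625.

16.625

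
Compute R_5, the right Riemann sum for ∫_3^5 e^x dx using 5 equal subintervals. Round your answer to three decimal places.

155.700

Δx = (5 − 3)/5 = 0.4.
Right endpoints: 3.4, 3.8, 4.2, 4.6, 5.
f(3.4) ≈ 29.964, f(3.8) ≈ 44.701, f(4.2) ≈ 66.686, f(4.6) ≈ 99.484, f(5) ≈ 148.413.
Sum = Δx · [f(3.4) + f(3.8) + f(4.2) + f(4.6) + f(5)].
Sum ≈ 155.700.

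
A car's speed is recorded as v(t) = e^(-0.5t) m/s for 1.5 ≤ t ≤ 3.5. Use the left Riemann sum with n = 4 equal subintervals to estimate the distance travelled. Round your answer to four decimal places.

0.6749

Δt = (3.5 − 1.5)/4 = 0.5.
Left endpoints: 1.5, 2, 2.5, 3.
v(1.5) ≈ 0.4724, v(2) ≈ 0.3679, v(2.5) ≈ 0.2865, v(3) ≈ 0.2231.
Sum = Δt · [v(1.5) + v(2) + v(2.5) + v(3)].
Sum ≈ 0.6749.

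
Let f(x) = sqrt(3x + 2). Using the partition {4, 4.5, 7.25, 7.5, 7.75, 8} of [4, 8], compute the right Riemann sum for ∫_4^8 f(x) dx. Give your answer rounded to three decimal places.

Subinterval widths: 0.5, 2.75, 0.25, 0.25, 0.25.
Right endpoints: 4.5, 7.25, 7.5, 7.75, 8.
f(4.5) ≈ 3.937, f(7.25) ≈ 4.873, f(7.5) ≈ 4.950, f(7.75) ≈ 5.025, f(8) ≈ 5.099.
Sum = Σ Δx_i · f(x_i).
Sum ≈ 19.139.

19.139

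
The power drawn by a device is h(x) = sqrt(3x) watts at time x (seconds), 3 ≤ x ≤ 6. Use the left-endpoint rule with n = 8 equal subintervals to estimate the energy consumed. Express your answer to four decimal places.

Δx = (6 − 3)/8 = 0.375.
Left endpoints: 3, 3.375, 3.75, 4.125, 4.5, 4.875, 5.25, 5.625.
h(3) ≈ 3.0000, h(3.375) ≈ 3.1820, h(3.75) ≈ 3.3541, h(4.125) ≈ 3.5178, h(4.5) ≈ 3.6742, h(4.875) ≈ 3.8243, h(5.25) ≈ 3.9686, h(5.625) ≈ 4.1079.
Sum = Δx · [h(3) + h(3.375) + h(3.75) + ...].
Sum ≈ 10.7359.

10.7359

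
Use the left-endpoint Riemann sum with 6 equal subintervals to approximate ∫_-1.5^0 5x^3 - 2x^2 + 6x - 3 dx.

Δx = (0 − (-1.5))/6 = 0.25.
Left endpoints: -1.5, -1.25, -1, -0.75, -0.5, -0.25.
f(-1.5) = -33.375, f(-1.25) = -23.390625, f(-1) = -16, f(-0.75) = -10.734375, f(-0.5) = -7.125, f(-0.25) = -4.703125.
Sum = Δx · [f(-1.5) + f(-1.25) + f(-1) + ...].
Sum = -23.83203125.

-23.83203125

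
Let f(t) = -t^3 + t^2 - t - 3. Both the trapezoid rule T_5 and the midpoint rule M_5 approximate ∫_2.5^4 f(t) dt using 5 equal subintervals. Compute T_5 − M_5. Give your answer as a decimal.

T_5 = -47.68125.
M_5 = -47.3859375.
T_5 − M_5 = -0.2953125.

-0.2953125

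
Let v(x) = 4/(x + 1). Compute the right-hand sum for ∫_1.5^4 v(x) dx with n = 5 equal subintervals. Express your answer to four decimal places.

2.5825

Δx = (4 − 1.5)/5 = 0.5.
Right endpoints: 2, 2.5, 3, 3.5, 4.
v(2) = 4/3, v(2.5) = 8/7, v(3) = 1, v(3.5) = 8/9, v(4) = 0.8.
Sum = Δx · [v(2) + v(2.5) + v(3) + v(3.5) + v(4)].
Sum ≈ 2.5825.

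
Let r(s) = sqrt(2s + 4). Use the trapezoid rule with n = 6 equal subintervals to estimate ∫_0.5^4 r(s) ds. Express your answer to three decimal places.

Δs = (4 − 0.5)/6 = 7/12.
r(0.5) ≈ 2.236, r(13/12) ≈ 2.483, r(5/3) ≈ 2.708, r(2.25) ≈ 2.915, r(17/6) ≈ 3.109, r(41/12) ≈ 3.291, r(4) ≈ 3.464.
T_6 = (Δs/2)·[r(s_0) + 2r(s_1) + ... + 2r(s_{5}) + r(s_6)].
Sum ≈ 10.125.

10.125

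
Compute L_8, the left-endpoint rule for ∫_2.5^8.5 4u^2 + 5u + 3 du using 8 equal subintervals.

873

Δu = (8.5 − 2.5)/8 = 0.75.
Left endpoints: 2.5, 3.25, 4, 4.75, 5.5, 6.25, 7, 7.75.
f(2.5) = 40.5, f(3.25) = 61.5, f(4) = 87, f(4.75) = 117, f(5.5) = 151.5, f(6.25) = 190.5, f(7) = 234, f(7.75) = 282.
Sum = Δu · [f(2.5) + f(3.25) + f(4) + ...].
Sum = 873.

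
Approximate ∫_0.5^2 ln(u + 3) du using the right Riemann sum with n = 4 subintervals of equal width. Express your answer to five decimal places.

2.22839

Δu = (2 − 0.5)/4 = 0.375.
Right endpoints: 0.875, 1.25, 1.625, 2.
f(0.875) ≈ 1.35455, f(1.25) ≈ 1.44692, f(1.625) ≈ 1.53148, f(2) ≈ 1.60944.
Sum = Δu · [f(0.875) + f(1.25) + f(1.625) + f(2)].
Sum ≈ 2.22839.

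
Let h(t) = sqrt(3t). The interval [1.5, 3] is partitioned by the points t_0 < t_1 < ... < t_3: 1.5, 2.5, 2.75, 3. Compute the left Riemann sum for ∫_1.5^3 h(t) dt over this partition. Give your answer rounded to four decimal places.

Subinterval widths: 1, 0.25, 0.25.
Left endpoints: 1.5, 2.5, 2.75.
h(1.5) ≈ 2.1213, h(2.5) ≈ 2.7386, h(2.75) ≈ 2.8723.
Sum = Σ Δt_i · h(t_i).
Sum ≈ 3.5240.

3.5240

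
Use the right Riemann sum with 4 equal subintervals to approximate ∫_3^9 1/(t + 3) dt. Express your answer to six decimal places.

Δt = (9 − 3)/4 = 1.5.
Right endpoints: 4.5, 6, 7.5, 9.
f(4.5) = 2/15, f(6) = 1/9, f(7.5) = 2/21, f(9) = 1/12.
Sum = Δt · [f(4.5) + f(6) + f(7.5) + f(9)].
Sum ≈ 0.634524.

0.634524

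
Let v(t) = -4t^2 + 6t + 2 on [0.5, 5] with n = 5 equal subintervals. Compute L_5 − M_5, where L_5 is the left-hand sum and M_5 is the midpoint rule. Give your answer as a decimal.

L_5 = -53.28.
M_5 = -82.035.
L_5 − M_5 = 28.755.

28.755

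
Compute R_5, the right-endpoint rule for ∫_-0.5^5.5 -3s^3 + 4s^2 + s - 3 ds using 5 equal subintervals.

Δs = (5.5 − (-0.5))/5 = 1.2.
Right endpoints: 0.7, 1.9, 3.1, 4.3, 5.5.
f(0.7) = -1.369, f(1.9) = -7.237, f(3.1) = -50.833, f(4.3) = -163.261, f(5.5) = -375.625.
Sum = Δs · [f(0.7) + f(1.9) + f(3.1) + f(4.3) + f(5.5)].
Sum = -717.99.

-717.99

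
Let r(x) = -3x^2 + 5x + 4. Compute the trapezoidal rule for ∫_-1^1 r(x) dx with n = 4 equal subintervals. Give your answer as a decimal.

Δx = (1 − (-1))/4 = 0.5.
r(-1) = -4, r(-0.5) = 0.75, r(0) = 4, r(0.5) = 5.75, r(1) = 6.
T_4 = (Δx/2)·[r(x_0) + 2r(x_1) + 2r(x_2) + 2r(x_3) + r(x_4)].
Sum = 5.75.

5.75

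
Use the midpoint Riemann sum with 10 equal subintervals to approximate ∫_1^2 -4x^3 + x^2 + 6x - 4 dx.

-7.6525

Δx = (2 − 1)/10 = 0.1.
Midpoints: 1.05, 1.15, 1.25, 1.35, 1.45, 1.55, 1.65, 1.75, 1.85, 1.95.
f(1.05) = -1.228, f(1.15) = -1.861, f(1.25) = -2.75, f(1.35) = -3.919, f(1.45) = -5.392, f(1.55) = -7.193, f(1.65) = -9.346, f(1.75) = -11.875, f(1.85) = -14.804, f(1.95) = -18.157.
Sum = Δx · [f(1.05) + f(1.15) + f(1.25) + ...].
Sum = -7.6525.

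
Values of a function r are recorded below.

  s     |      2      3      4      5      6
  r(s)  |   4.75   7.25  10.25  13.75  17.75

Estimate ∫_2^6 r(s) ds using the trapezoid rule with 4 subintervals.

Δs = 1.
T_4 = (1/2)·[4.75 + 2·7.25 + 2·10.25 + 2·13.75 + 17.75] = 42.5.

42.5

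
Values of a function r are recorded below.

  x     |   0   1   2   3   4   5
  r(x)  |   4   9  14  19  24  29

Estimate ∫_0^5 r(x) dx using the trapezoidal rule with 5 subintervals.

82.5

Δx = 1.
T_5 = (1/2)·[4 + 2·9 + 2·14 + 2·19 + 2·24 + 29] = 82.5.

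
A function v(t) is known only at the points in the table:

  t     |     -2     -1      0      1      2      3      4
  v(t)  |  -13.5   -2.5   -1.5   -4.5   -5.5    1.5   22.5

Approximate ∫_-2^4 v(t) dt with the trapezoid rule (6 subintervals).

Δt = 1.
T_6 = (1/2)·[(-13.5) + 2·(-2.5) + 2·(-1.5) + 2·(-4.5) + 2·(-5.5) + 2·1.5 + 22.5] = -8.

-8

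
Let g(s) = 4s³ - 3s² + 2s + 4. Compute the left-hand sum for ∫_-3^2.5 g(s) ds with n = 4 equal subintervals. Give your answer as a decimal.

Δs = (2.5 − (-3))/4 = 1.375.
Left endpoints: -3, -1.625, -0.25, 1.125.
g(-3) = -137, g(-1.625) = -24.3359375, g(-0.25) = 3.25, g(1.125) = 8.1484375.
Sum = Δs · [g(-3) + g(-1.625) + g(-0.25) + g(1.125)].
Sum = -206.1640625.

-206.1640625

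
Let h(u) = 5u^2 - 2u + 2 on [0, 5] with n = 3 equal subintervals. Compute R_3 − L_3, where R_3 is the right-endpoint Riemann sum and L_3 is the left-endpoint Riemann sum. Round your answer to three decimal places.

R_3 ≈ 300.74074.
L_3 ≈ 109.07407.
R_3 − L_3 ≈ 191.667.

191.667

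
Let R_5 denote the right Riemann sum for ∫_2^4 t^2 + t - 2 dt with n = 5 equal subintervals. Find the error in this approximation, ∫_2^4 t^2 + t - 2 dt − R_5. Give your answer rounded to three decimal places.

Exact integral: ∫_2^4 f(t) dt ≈ 20.66667.
R_5 = 23.52.
Error ≈ 20.66667 − 23.52 ≈ -2.853.

-2.853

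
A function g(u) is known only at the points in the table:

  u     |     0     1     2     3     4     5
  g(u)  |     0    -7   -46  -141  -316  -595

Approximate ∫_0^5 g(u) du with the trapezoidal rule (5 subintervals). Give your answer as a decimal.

Δu = 1.
T_5 = (1/2)·[0 + 2·(-7) + 2·(-46) + 2·(-141) + 2·(-316) + (-595)] = -807.5.

-807.5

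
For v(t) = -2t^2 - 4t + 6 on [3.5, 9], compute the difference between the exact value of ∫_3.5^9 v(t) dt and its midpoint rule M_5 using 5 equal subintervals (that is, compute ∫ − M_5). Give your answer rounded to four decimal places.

-1.1092

Exact integral: ∫_3.5^9 v(t) dt ≈ -561.916667.
M_5 = -560.8075.
Error ≈ -561.916667 − (-560.8075) ≈ -1.1092.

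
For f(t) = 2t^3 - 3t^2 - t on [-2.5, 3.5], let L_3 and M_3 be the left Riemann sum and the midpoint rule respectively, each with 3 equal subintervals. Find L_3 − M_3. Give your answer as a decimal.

L_3 = -99.
M_3 = -6.
L_3 − M_3 = -93.

-93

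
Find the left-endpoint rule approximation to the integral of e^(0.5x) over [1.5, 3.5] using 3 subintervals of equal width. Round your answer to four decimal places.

Δx = (3.5 − 1.5)/3 = 2/3.
Left endpoints: 1.5, 13/6, 17/6.
f(1.5) ≈ 2.1170, f(13/6) ≈ 2.9545, f(17/6) ≈ 4.1234.
Sum = Δx · [f(1.5) + f(13/6) + f(17/6)].
Sum ≈ 6.1299.

6.1299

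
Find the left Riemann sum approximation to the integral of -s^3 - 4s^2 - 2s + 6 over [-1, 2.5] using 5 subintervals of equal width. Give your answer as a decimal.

Δs = (2.5 − (-1))/5 = 0.7.
Left endpoints: -1, -0.3, 0.4, 1.1, 1.8.
f(-1) = 5, f(-0.3) = 6.267, f(0.4) = 4.496, f(1.1) = -2.371, f(1.8) = -16.392.
Sum = Δs · [f(-1) + f(-0.3) + f(0.4) + f(1.1) + f(1.8)].
Sum = -2.1.

-2.1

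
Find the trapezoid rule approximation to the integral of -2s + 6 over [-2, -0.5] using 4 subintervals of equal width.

Δs = (-0.5 − (-2))/4 = 0.375.
f(-2) = 10, f(-1.625) = 9.25, f(-1.25) = 8.5, f(-0.875) = 7.75, f(-0.5) = 7.
T_4 = (Δs/2)·[f(s_0) + 2f(s_1) + 2f(s_2) + 2f(s_3) + f(s_4)].
Sum = 12.75.

12.75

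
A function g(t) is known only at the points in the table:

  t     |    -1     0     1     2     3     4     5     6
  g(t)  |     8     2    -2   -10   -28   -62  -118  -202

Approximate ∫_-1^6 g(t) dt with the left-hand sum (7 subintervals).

Δt = 1.
Sum = 1·[8 + 2 + (-2) + (-10) + (-28) + (-62) + (-118)] = -210.

-210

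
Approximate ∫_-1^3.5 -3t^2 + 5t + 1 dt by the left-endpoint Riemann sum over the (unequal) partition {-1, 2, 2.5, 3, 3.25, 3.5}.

-30.484375

Subinterval widths: 3, 0.5, 0.5, 0.25, 0.25.
Left endpoints: -1, 2, 2.5, 3, 3.25.
f(-1) = -7, f(2) = -1, f(2.5) = -5.25, f(3) = -11, f(3.25) = -14.4375.
Sum = Σ Δt_i · f(t_i).
Sum = -30.484375.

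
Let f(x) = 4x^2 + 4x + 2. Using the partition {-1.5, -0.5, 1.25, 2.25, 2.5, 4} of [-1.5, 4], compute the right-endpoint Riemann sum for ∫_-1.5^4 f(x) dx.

187.6875

Subinterval widths: 1, 1.75, 1, 0.25, 1.5.
Right endpoints: -0.5, 1.25, 2.25, 2.5, 4.
f(-0.5) = 1, f(1.25) = 13.25, f(2.25) = 31.25, f(2.5) = 37, f(4) = 82.
Sum = Σ Δx_i · f(x_i).
Sum = 187.6875.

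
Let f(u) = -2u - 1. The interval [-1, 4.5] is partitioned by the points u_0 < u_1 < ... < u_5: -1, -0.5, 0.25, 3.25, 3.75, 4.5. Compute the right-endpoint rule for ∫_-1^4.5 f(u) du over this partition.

Subinterval widths: 0.5, 0.75, 3, 0.5, 0.75.
Right endpoints: -0.5, 0.25, 3.25, 3.75, 4.5.
f(-0.5) = 0, f(0.25) = -1.5, f(3.25) = -7.5, f(3.75) = -8.5, f(4.5) = -10.
Sum = Σ Δu_i · f(u_i).
Sum = -35.375.

-35.375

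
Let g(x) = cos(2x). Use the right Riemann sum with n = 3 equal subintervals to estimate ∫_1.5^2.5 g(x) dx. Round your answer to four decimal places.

Δx = (2.5 − 1.5)/3 = 1/3.
Right endpoints: 11/6, 13/6, 2.5.
g(11/6) ≈ -0.8653, g(13/6) ≈ -0.3700, g(2.5) ≈ 0.2837.
Sum = Δx · [g(11/6) + g(13/6) + g(2.5)].
Sum ≈ -0.3172.

-0.3172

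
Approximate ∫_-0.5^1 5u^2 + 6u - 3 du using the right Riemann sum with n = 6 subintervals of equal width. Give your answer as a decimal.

1.296875

Δu = (1 − (-0.5))/6 = 0.25.
Right endpoints: -0.25, 0, 0.25, 0.5, 0.75, 1.
f(-0.25) = -4.1875, f(0) = -3, f(0.25) = -1.1875, f(0.5) = 1.25, f(0.75) = 4.3125, f(1) = 8.
Sum = Δu · [f(-0.25) + f(0) + f(0.25) + ...].
Sum = 1.296875.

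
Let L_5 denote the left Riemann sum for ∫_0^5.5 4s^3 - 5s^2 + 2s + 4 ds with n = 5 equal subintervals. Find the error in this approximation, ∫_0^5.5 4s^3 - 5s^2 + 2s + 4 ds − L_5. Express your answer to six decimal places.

Exact integral: ∫_0^5.5 f(s) ds ≈ 690.02083333.
L_5 = 432.19.
Error ≈ 690.02083333 − 432.19 ≈ 257.830833.

257.830833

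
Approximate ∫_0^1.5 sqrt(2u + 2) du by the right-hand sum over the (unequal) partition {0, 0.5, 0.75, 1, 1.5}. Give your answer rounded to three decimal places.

2.952

Subinterval widths: 0.5, 0.25, 0.25, 0.5.
Right endpoints: 0.5, 0.75, 1, 1.5.
f(0.5) ≈ 1.732, f(0.75) ≈ 1.871, f(1) ≈ 2.000, f(1.5) ≈ 2.236.
Sum = Σ Δu_i · f(u_i).
Sum ≈ 2.952.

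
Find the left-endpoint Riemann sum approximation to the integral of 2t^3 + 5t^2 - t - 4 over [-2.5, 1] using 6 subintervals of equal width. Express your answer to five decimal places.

Δt = (1 − (-2.5))/6 = 7/12.
Left endpoints: -2.5, -23/12, -4/3, -0.75, -1/6, 5/12.
f(-2.5) = -1.5, f(-23/12) = 1903/864, f(-4/3) = 40/27, f(-0.75) = -1.28125, f(-1/6) = -100/27, f(5/12) = -2941/864.
Sum = Δt · [f(-2.5) + f(-23/12) + f(-4/3) + ...].
Sum ≈ -3.61950.

-3.61950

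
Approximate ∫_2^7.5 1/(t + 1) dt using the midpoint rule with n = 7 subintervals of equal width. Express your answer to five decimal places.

1.03898

Δt = (7.5 − 2)/7 = 11/14.
Midpoints: 67/28, 89/28, 111/28, 4.75, 155/28, 177/28, 199/28.
f(67/28) = 28/95, f(89/28) = 28/117, f(111/28) = 28/139, f(4.75) = 4/23, f(155/28) = 28/183, f(177/28) = 28/205, f(199/28) = 28/227.
Sum = Δt · [f(67/28) + f(89/28) + f(111/28) + ...].
Sum ≈ 1.03898.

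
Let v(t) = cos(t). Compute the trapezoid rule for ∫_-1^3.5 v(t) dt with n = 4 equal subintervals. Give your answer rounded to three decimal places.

Δt = (3.5 − (-1))/4 = 1.125.
v(-1) ≈ 0.540, v(0.125) ≈ 0.992, v(1.25) ≈ 0.315, v(2.375) ≈ -0.720, v(3.5) ≈ -0.936.
T_4 = (Δt/2)·[v(t_0) + 2v(t_1) + 2v(t_2) + 2v(t_3) + v(t_4)].
Sum ≈ 0.438.

0.438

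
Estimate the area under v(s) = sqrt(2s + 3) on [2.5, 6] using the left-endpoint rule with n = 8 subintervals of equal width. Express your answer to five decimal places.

11.59243

Δs = (6 − 2.5)/8 = 0.4375.
Left endpoints: 2.5, 2.9375, 3.375, 3.8125, 4.25, 4.6875, 5.125, 5.5625.
v(2.5) ≈ 2.82843, v(2.9375) ≈ 2.97909, v(3.375) ≈ 3.12250, v(3.8125) ≈ 3.25960, v(4.25) ≈ 3.39116, v(4.6875) ≈ 3.51781, v(5.125) ≈ 3.64005, v(5.5625) ≈ 3.75832.
Sum = Δs · [v(2.5) + v(2.9375) + v(3.375) + ...].
Sum ≈ 11.59243.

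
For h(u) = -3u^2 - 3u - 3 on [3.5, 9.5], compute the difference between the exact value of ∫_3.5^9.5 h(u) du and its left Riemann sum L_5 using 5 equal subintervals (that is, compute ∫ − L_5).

-146.88

Exact integral: ∫_3.5^9.5 h(u) du = -949.5.
L_5 = -802.62.
Error = -949.5 − (-802.62) = -146.88.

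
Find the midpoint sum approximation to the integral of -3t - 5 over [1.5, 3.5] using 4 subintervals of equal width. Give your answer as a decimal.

Δt = (3.5 − 1.5)/4 = 0.5.
Midpoints: 1.75, 2.25, 2.75, 3.25.
f(1.75) = -10.25, f(2.25) = -11.75, f(2.75) = -13.25, f(3.25) = -14.75.
Sum = Δt · [f(1.75) + f(2.25) + f(2.75) + f(3.25)].
Sum = -25.

-25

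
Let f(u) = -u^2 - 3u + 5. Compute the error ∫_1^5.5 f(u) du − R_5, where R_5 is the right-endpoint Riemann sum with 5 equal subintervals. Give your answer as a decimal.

19.845

Exact integral: ∫_1^5.5 f(u) du = -76.5.
R_5 = -96.345.
Error = -76.5 − (-96.345) = 19.845.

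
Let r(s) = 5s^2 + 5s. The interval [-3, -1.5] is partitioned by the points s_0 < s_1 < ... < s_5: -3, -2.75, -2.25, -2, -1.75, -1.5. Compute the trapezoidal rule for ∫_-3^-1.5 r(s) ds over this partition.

Subinterval widths: 0.25, 0.5, 0.25, 0.25, 0.25.
r(-3) = 30, r(-2.75) = 24.0625, r(-2.25) = 14.0625, r(-2) = 10, r(-1.75) = 6.5625, r(-1.5) = 3.75.
On each subinterval the trapezoid contributes (Δs_i/2)·[r(s_{i-1}) + r(s_i)].
Sum = 22.65625.

22.65625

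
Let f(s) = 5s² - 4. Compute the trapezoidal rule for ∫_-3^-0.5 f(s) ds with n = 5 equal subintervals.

35.3125

Δs = (-0.5 − (-3))/5 = 0.5.
f(-3) = 41, f(-2.5) = 27.25, f(-2) = 16, f(-1.5) = 7.25, f(-1) = 1, f(-0.5) = -2.75.
T_5 = (Δs/2)·[f(s_0) + 2f(s_1) + ... + 2f(s_{4}) + f(s_5)].
Sum = 35.3125.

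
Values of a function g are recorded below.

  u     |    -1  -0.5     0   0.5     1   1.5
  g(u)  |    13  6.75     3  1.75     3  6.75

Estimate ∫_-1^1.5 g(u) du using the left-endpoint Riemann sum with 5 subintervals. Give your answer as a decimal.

13.75

Δu = 0.5.
Sum = 0.5·[13 + 6.75 + 3 + 1.75 + 3] = 13.75.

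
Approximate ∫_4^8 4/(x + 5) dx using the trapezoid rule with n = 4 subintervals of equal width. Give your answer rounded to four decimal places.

1.4730

Δx = (8 − 4)/4 = 1.
f(4) = 4/9, f(5) = 0.4, f(6) = 4/11, f(7) = 1/3, f(8) = 4/13.
T_4 = (Δx/2)·[f(x_0) + 2f(x_1) + 2f(x_2) + 2f(x_3) + f(x_4)].
Sum ≈ 1.4730.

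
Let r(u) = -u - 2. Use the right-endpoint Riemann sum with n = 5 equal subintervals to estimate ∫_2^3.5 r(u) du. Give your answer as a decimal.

Δu = (3.5 − 2)/5 = 0.3.
Right endpoints: 2.3, 2.6, 2.9, 3.2, 3.5.
r(2.3) = -4.3, r(2.6) = -4.6, r(2.9) = -4.9, r(3.2) = -5.2, r(3.5) = -5.5.
Sum = Δu · [r(2.3) + r(2.6) + r(2.9) + r(3.2) + r(3.5)].
Sum = -7.35.

-7.35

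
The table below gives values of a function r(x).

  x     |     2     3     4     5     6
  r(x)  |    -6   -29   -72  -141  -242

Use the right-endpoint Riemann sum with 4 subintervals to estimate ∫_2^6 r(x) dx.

Δx = 1.
Sum = 1·[(-29) + (-72) + (-141) + (-242)] = -484.

-484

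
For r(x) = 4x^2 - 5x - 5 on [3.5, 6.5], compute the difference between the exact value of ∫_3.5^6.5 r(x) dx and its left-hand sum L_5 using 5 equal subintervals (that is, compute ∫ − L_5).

30.78

Exact integral: ∫_3.5^6.5 r(x) dx = 219.
L_5 = 188.22.
Error = 219 − 188.22 = 30.78.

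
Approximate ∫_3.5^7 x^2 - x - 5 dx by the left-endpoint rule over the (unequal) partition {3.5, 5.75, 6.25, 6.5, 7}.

41.921875

Subinterval widths: 2.25, 0.5, 0.25, 0.5.
Left endpoints: 3.5, 5.75, 6.25, 6.5.
f(3.5) = 3.75, f(5.75) = 22.3125, f(6.25) = 27.8125, f(6.5) = 30.75.
Sum = Σ Δx_i · f(x_i).
Sum = 41.921875.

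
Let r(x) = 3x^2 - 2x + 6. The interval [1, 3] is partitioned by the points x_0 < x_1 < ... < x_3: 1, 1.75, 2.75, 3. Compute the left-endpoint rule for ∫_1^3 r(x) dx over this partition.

Subinterval widths: 0.75, 1, 0.25.
Left endpoints: 1, 1.75, 2.75.
r(1) = 7, r(1.75) = 11.6875, r(2.75) = 23.1875.
Sum = Σ Δx_i · r(x_i).
Sum = 22.734375.

22.734375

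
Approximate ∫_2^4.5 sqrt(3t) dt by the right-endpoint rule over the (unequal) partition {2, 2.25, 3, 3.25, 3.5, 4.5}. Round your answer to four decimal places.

8.1645

Subinterval widths: 0.25, 0.75, 0.25, 0.25, 1.
Right endpoints: 2.25, 3, 3.25, 3.5, 4.5.
f(2.25) ≈ 2.5981, f(3) ≈ 3.0000, f(3.25) ≈ 3.1225, f(3.5) ≈ 3.2404, f(4.5) ≈ 3.6742.
Sum = Σ Δt_i · f(t_i).
Sum ≈ 8.1645.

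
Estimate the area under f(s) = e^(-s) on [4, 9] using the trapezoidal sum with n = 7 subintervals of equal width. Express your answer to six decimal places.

0.018959

Δs = (9 − 4)/7 = 5/7.
f(4) ≈ 0.018316, f(33/7) ≈ 0.008966, f(38/7) ≈ 0.004389, f(43/7) ≈ 0.002149, f(48/7) ≈ 0.001052, f(53/7) ≈ 0.000515, f(58/7) ≈ 0.000252, f(9) ≈ 0.000123.
T_7 = (Δs/2)·[f(s_0) + 2f(s_1) + ... + 2f(s_{6}) + f(s_7)].
Sum ≈ 0.018959.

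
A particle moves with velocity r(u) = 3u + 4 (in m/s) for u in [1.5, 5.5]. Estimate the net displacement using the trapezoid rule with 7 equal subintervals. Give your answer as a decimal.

Δu = (5.5 − 1.5)/7 = 4/7.
r(1.5) = 8.5, r(29/14) = 143/14, r(37/14) = 167/14, r(45/14) = 191/14, r(53/14) = 215/14, r(61/14) = 239/14, r(69/14) = 263/14, r(5.5) = 20.5.
T_7 = (Δu/2)·[r(u_0) + 2r(u_1) + ... + 2r(u_{6}) + r(u_7)].
Sum = 58.

58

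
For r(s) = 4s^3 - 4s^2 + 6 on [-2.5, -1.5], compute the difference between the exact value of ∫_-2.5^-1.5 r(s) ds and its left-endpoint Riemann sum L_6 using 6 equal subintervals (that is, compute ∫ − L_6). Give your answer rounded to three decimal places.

5.546

Exact integral: ∫_-2.5^-1.5 r(s) ds ≈ -44.33333.
L_6 ≈ -49.87963.
Error ≈ -44.33333 − (-49.87963) ≈ 5.546.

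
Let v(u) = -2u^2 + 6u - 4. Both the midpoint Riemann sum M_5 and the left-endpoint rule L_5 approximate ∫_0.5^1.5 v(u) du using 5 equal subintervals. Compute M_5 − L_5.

M_5 = -0.16.
L_5 = -0.38.
M_5 − L_5 = 0.22.

0.22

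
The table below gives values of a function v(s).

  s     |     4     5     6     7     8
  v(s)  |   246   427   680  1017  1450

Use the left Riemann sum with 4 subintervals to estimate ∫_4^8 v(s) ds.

2370

Δs = 1.
Sum = 1·[246 + 427 + 680 + 1017] = 2370.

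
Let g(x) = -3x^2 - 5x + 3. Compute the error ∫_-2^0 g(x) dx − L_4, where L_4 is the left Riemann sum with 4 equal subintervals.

0.75

Exact integral: ∫_-2^0 g(x) dx = 8.
L_4 = 7.25.
Error = 8 − 7.25 = 0.75.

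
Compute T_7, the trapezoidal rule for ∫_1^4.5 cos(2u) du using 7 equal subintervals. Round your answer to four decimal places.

Δu = (4.5 − 1)/7 = 0.5.
f(1) ≈ -0.4161, f(1.5) ≈ -0.9900, f(2) ≈ -0.6536, f(2.5) ≈ 0.2837, f(3) ≈ 0.9602, f(3.5) ≈ 0.7539, f(4) ≈ -0.1455, f(4.5) ≈ -0.9111.
T_7 = (Δu/2)·[f(u_0) + 2f(u_1) + ... + 2f(u_{6}) + f(u_7)].
Sum ≈ -0.2275.

-0.2275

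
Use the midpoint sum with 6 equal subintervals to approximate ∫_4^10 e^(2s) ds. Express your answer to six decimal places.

Δs = (10 − 4)/6 = 1.
Midpoints: 4.5, 5.5, 6.5, 7.5, 8.5, 9.5.
f(4.5) ≈ 8103.083928, f(5.5) ≈ 59874.141715, f(6.5) ≈ 442413.392009, f(7.5) ≈ 3269017.372472, f(8.5) ≈ 24154952.753575, f(9.5) ≈ 178482300.963187.
Sum = Δs · [f(4.5) + f(5.5) + f(6.5) + ...].
Sum ≈ 206416661.706886.

206416661.706886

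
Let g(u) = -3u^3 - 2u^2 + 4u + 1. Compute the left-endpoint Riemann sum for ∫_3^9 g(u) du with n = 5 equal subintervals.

Δu = (9 − 3)/5 = 1.2.
Left endpoints: 3, 4.2, 5.4, 6.6, 7.8.
g(3) = -86, g(4.2) = -239.744, g(5.4) = -508.112, g(6.6) = -922.208, g(7.8) = -1513.136.
Sum = Δu · [g(3) + g(4.2) + g(5.4) + g(6.6) + g(7.8)].
Sum = -3923.04.

-3923.04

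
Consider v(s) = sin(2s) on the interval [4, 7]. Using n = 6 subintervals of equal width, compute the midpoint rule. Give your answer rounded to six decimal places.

Δs = (7 − 4)/6 = 0.5.
Midpoints: 4.25, 4.75, 5.25, 5.75, 6.25, 6.75.
v(4.25) ≈ 0.798487, v(4.75) ≈ -0.075151, v(5.25) ≈ -0.879696, v(5.75) ≈ -0.875452, v(6.25) ≈ -0.066322, v(6.75) ≈ 0.803784.
Sum = Δs · [v(4.25) + v(4.75) + v(5.25) + ...].
Sum ≈ -0.147175.

-0.147175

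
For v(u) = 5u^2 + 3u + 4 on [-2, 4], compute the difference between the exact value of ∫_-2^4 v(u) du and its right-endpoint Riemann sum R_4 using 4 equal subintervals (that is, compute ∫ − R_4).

Exact integral: ∫_-2^4 v(u) du = 162.
R_4 = 231.75.
Error = 162 − 231.75 = -69.75.

-69.75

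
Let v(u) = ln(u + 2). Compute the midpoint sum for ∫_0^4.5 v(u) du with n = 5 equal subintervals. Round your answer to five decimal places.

Δu = (4.5 − 0)/5 = 0.9.
Midpoints: 0.45, 1.35, 2.25, 3.15, 4.05.
v(0.45) ≈ 0.89609, v(1.35) ≈ 1.20896, v(2.25) ≈ 1.44692, v(3.15) ≈ 1.63900, v(4.05) ≈ 1.80006.
Sum = Δu · [v(0.45) + v(1.35) + v(2.25) + v(3.15) + v(4.05)].
Sum ≈ 6.29192.

6.29192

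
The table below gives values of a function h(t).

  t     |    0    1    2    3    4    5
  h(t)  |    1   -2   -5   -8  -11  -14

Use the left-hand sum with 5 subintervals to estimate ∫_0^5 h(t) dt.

-25

Δt = 1.
Sum = 1·[1 + (-2) + (-5) + (-8) + (-11)] = -25.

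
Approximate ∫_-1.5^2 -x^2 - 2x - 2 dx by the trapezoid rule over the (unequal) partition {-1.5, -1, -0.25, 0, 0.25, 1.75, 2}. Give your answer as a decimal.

-13.203125

Subinterval widths: 0.5, 0.75, 0.25, 0.25, 1.5, 0.25.
f(-1.5) = -1.25, f(-1) = -1, f(-0.25) = -1.5625, f(0) = -2, f(0.25) = -2.5625, f(1.75) = -8.5625, f(2) = -10.
On each subinterval the trapezoid contributes (Δx_i/2)·[f(x_{i-1}) + f(x_i)].
Sum = -13.203125.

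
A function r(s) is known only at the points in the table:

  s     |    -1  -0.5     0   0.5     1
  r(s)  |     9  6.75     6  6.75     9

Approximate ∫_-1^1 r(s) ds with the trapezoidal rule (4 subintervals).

Δs = 0.5.
T_4 = (0.5/2)·[9 + 2·6.75 + 2·6 + 2·6.75 + 9] = 14.25.

14.25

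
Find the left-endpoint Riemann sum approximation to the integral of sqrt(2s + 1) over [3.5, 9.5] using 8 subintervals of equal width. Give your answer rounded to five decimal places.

Δs = (9.5 − 3.5)/8 = 0.75.
Left endpoints: 3.5, 4.25, 5, 5.75, 6.5, 7.25, 8, 8.75.
f(3.5) ≈ 2.82843, f(4.25) ≈ 3.08221, f(5) ≈ 3.31662, f(5.75) ≈ 3.53553, f(6.5) ≈ 3.74166, f(7.25) ≈ 3.93700, f(8) ≈ 4.12311, f(8.75) ≈ 4.30116.
Sum = Δs · [f(3.5) + f(4.25) + f(5) + ...].
Sum ≈ 21.64929.

21.64929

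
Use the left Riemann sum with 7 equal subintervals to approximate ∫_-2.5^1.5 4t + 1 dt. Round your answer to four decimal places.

Δt = (1.5 − (-2.5))/7 = 4/7.
Left endpoints: -2.5, -27/14, -19/14, -11/14, -3/14, 5/14, 13/14.
f(-2.5) = -9, f(-27/14) = -47/7, f(-19/14) = -31/7, f(-11/14) = -15/7, f(-3/14) = 1/7, f(5/14) = 17/7, f(13/14) = 33/7.
Sum = Δt · [f(-2.5) + f(-27/14) + f(-19/14) + ...].
Sum ≈ -8.5714.

-8.5714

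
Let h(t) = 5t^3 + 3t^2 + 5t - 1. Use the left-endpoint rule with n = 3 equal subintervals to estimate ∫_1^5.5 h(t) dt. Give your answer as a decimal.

761.0625

Δt = (5.5 − 1)/3 = 1.5.
Left endpoints: 1, 2.5, 4.
h(1) = 12, h(2.5) = 108.375, h(4) = 387.
Sum = Δt · [h(1) + h(2.5) + h(4)].
Sum = 761.0625.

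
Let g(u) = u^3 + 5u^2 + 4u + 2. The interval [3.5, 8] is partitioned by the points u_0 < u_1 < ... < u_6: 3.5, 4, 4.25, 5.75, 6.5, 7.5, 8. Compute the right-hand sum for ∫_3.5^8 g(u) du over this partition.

2251.68359375

Subinterval widths: 0.5, 0.25, 1.5, 0.75, 1, 0.5.
Right endpoints: 4, 4.25, 5.75, 6.5, 7.5, 8.
g(4) = 162, g(4.25) = 186.078125, g(5.75) = 380.421875, g(6.5) = 513.875, g(7.5) = 735.125, g(8) = 866.
Sum = Σ Δu_i · g(u_i).
Sum = 2251.68359375.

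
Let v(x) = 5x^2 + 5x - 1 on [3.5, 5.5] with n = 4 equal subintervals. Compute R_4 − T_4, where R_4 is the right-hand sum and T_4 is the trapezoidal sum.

R_4 = 274.25.
T_4 = 249.25.
R_4 − T_4 = 25.

25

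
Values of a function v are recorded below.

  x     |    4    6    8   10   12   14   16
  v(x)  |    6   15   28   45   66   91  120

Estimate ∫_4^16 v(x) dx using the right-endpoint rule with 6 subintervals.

Δx = 2.
Sum = 2·[15 + 28 + 45 + 66 + 91 + 120] = 730.

730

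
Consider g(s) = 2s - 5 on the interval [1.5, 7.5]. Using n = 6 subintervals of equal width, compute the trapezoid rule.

Δs = (7.5 − 1.5)/6 = 1.
g(1.5) = -2, g(2.5) = 0, g(3.5) = 2, g(4.5) = 4, g(5.5) = 6, g(6.5) = 8, g(7.5) = 10.
T_6 = (Δs/2)·[g(s_0) + 2g(s_1) + ... + 2g(s_{5}) + g(s_6)].
Sum = 24.

24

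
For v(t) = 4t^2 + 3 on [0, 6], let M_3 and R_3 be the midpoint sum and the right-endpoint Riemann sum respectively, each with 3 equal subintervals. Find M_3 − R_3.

M_3 = 298.
R_3 = 466.
M_3 − R_3 = -168.

-168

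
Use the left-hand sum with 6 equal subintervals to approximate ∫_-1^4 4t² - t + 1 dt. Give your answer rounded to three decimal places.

63.565

Δt = (4 − (-1))/6 = 5/6.
Left endpoints: -1, -1/6, 2/3, 1.5, 7/3, 19/6.
f(-1) = 6, f(-1/6) = 23/18, f(2/3) = 19/9, f(1.5) = 8.5, f(7/3) = 184/9, f(19/6) = 683/18.
Sum = Δt · [f(-1) + f(-1/6) + f(2/3) + ...].
Sum ≈ 63.565.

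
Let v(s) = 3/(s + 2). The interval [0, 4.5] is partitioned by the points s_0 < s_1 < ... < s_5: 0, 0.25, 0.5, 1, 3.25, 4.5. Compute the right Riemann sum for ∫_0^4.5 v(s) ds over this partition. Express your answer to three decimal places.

2.996

Subinterval widths: 0.25, 0.25, 0.5, 2.25, 1.25.
Right endpoints: 0.25, 0.5, 1, 3.25, 4.5.
v(0.25) = 4/3, v(0.5) = 1.2, v(1) = 1, v(3.25) = 4/7, v(4.5) = 6/13.
Sum = Σ Δs_i · v(s_i).
Sum ≈ 2.996.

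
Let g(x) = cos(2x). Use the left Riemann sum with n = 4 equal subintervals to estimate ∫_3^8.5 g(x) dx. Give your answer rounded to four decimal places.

0.7563

Δx = (8.5 − 3)/4 = 1.375.
Left endpoints: 3, 4.375, 5.75, 7.125.
g(3) ≈ 0.9602, g(4.375) ≈ -0.7808, g(5.75) ≈ 0.4833, g(7.125) ≈ -0.1126.
Sum = Δx · [g(3) + g(4.375) + g(5.75) + g(7.125)].
Sum ≈ 0.7563.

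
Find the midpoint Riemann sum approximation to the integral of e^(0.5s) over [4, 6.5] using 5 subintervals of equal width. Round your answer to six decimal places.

Δs = (6.5 − 4)/5 = 0.5.
Midpoints: 4.25, 4.75, 5.25, 5.75, 6.25.
f(4.25) ≈ 8.372897, f(4.75) ≈ 10.751013, f(5.25) ≈ 13.804574, f(5.75) ≈ 17.725424, f(6.25) ≈ 22.759895.
Sum = Δs · [f(4.25) + f(4.75) + f(5.25) + f(5.75) + f(6.25)].
Sum ≈ 36.706902.

36.706902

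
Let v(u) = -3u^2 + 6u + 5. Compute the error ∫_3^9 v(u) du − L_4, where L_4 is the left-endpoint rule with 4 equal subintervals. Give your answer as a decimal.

Exact integral: ∫_3^9 v(u) du = -456.
L_4 = -327.75.
Error = -456 − (-327.75) = -128.25.

-128.25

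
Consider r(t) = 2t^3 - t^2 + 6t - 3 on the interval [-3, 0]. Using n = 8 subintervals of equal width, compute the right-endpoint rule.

-71.015625

Δt = (0 − (-3))/8 = 0.375.
Right endpoints: -2.625, -2.25, -1.875, -1.5, -1.125, -0.75, -0.375, 0.
r(-2.625) = -61.81640625, r(-2.25) = -44.34375, r(-1.875) = -30.94921875, r(-1.5) = -21, r(-1.125) = -13.86328125, r(-0.75) = -8.90625, r(-0.375) = -5.49609375, r(0) = -3.
Sum = Δt · [r(-2.625) + r(-2.25) + r(-1.875) + ...].
Sum = -71.015625.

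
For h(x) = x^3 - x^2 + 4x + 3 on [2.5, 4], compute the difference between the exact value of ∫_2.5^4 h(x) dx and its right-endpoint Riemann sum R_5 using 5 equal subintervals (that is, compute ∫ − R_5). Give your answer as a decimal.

Exact integral: ∫_2.5^4 h(x) dx = 62.109375.
R_5 = 69.
Error = 62.109375 − 69 = -6.890625.

-6.890625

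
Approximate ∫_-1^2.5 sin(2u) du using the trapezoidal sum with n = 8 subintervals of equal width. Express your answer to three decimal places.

-0.327

Δu = (2.5 − (-1))/8 = 0.4375.
f(-1) ≈ -0.909, f(-0.5625) ≈ -0.902, f(-0.125) ≈ -0.247, f(0.3125) ≈ 0.585, f(0.75) ≈ 0.997, f(1.1875) ≈ 0.694, f(1.625) ≈ -0.108, f(2.0625) ≈ -0.832, f(2.5) ≈ -0.959.
T_8 = (Δu/2)·[f(u_0) + 2f(u_1) + ... + 2f(u_{7}) + f(u_8)].
Sum ≈ -0.327.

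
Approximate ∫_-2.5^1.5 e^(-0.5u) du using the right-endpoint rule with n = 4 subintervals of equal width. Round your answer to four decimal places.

4.6522

Δu = (1.5 − (-2.5))/4 = 1.
Right endpoints: -1.5, -0.5, 0.5, 1.5.
f(-1.5) ≈ 2.1170, f(-0.5) ≈ 1.2840, f(0.5) ≈ 0.7788, f(1.5) ≈ 0.4724.
Sum = Δu · [f(-1.5) + f(-0.5) + f(0.5) + f(1.5)].
Sum ≈ 4.6522.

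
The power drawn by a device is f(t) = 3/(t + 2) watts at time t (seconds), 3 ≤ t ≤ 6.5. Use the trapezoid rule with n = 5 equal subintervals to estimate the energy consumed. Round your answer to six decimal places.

1.595081

Δt = (6.5 − 3)/5 = 0.7.
f(3) = 0.6, f(3.7) = 10/19, f(4.4) = 0.46875, f(5.1) = 30/71, f(5.8) = 5/13, f(6.5) = 6/17.
T_5 = (Δt/2)·[f(t_0) + 2f(t_1) + ... + 2f(t_{4}) + f(t_5)].
Sum ≈ 1.595081.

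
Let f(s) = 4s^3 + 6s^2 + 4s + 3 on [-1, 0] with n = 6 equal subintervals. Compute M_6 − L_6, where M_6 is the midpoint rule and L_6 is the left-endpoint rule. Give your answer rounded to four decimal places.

0.1667

M_6 = 2.
L_6 ≈ 1.833333.
M_6 − L_6 ≈ 0.1667.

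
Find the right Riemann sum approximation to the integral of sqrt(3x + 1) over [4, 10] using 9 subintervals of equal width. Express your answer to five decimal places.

Δx = (10 − 4)/9 = 2/3.
Right endpoints: 14/3, 16/3, 6, 20/3, 22/3, 8, 26/3, 28/3, 10.
f(14/3) ≈ 3.87298, f(16/3) ≈ 4.12311, f(6) ≈ 4.35890, f(20/3) ≈ 4.58258, f(22/3) ≈ 4.79583, f(8) ≈ 5.00000, f(26/3) ≈ 5.19615, f(28/3) ≈ 5.38516, f(10) ≈ 5.56776.
Sum = Δx · [f(14/3) + f(16/3) + f(6) + ...].
Sum ≈ 28.58832.

28.58832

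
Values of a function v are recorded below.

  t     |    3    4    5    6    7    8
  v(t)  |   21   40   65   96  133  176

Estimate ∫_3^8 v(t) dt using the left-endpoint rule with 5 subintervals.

355

Δt = 1.
Sum = 1·[21 + 40 + 65 + 96 + 133] = 355.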